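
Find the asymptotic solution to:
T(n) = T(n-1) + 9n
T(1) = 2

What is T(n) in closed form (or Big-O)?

Unrolling: T(n) = 2 + 9*(2 + 3 + ... + n) = 2 + 9*(n(n+1)/2 - 1) = O(n^2).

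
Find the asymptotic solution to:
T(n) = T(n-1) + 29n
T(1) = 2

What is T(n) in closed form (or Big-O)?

Unrolling: T(n) = 2 + 29*(2 + 3 + ... + n) = 2 + 29*(n(n+1)/2 - 1) = O(n^2).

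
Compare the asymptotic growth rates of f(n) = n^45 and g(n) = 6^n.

g(n) = 6^n grows faster: any exponential with base > 1 dominates every polynomial.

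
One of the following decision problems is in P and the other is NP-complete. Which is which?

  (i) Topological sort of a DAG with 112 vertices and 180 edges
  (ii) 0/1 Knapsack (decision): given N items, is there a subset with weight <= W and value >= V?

(i) is P: DFS-based topological sort runs in O(V+E).
(ii) is NP-complete: reduces from Subset Sum.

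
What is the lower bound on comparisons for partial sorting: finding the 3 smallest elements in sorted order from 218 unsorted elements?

Finding 3 smallest of 218 in sorted order: Omega(218) to identify the 3 smallest, plus Omega(3 log 3) to sort them. Total: Omega(n + k log k).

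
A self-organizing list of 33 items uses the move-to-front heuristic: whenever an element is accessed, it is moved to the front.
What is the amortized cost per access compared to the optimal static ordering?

With potential Phi = number of inversions between the MTF list and the optimal static list (at most C(33,2)), each access has amortized cost at most 2 * (cost under optimal static ordering). This is the move-to-front 2-competitiveness result.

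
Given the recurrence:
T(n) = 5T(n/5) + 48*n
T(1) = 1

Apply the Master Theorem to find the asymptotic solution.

a=5, b=5, f(n)=48*n. log_5(5) = 1. Case 2: T(n) = O(n log n).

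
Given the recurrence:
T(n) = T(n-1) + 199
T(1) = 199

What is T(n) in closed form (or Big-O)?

Unrolling: T(n) = T(n-1) + 199 = T(n-2) + 2*199 = ... = T(1) + (n-1)*199 = 199 + (n-1)*199 = 199n.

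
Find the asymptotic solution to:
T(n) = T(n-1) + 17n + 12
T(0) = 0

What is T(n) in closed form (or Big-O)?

Dominant term in sum is 17*sum(i, i=1..n) = 17*n*(n+1)/2 = O(n^2).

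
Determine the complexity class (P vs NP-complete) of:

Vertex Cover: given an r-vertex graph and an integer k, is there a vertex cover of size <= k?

This problem is NP-complete: one of Karp's 21 NP-complete problems (with k part of the input; for any fixed constant k it is in P).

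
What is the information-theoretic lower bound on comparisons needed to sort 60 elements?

There are 60! = 8320987112741390144276341183223364380754172606361245952449277696409600000000000000 possible orderings. Each comparison gives 1 bit. We need at least ceil(log_2(8320987112741390144276341183223364380754172606361245952449277696409600000000000000)) = 273 comparisons.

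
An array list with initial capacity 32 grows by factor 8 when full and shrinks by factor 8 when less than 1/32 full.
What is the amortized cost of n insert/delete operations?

Using potential function Phi = |8*size - capacity|. Resizing costs are offset by potential release. Amortized O(1) per operation.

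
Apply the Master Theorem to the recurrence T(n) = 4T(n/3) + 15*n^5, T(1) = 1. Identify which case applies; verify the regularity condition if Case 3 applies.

a=4, b=3, f(n)=15*n^5.
log_3(4) = 1.262 < 5.
f(n) = Omega(n^(1.262+epsilon)) for some epsilon > 0, so Case 3 is the candidate.
Regularity: a*f(n/b) = 4*15*(n/3)^5 = (4/243)*15*n^5 <= c*f(n) with c = 4/243 < 1. Satisfied.
Case 3: T(n) = Theta(n^5).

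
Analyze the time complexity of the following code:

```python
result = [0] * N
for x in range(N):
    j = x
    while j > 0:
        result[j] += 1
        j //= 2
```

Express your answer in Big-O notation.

Time complexity: O(n log n).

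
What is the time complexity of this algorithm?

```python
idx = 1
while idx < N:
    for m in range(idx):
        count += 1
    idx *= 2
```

Time complexity: O(n).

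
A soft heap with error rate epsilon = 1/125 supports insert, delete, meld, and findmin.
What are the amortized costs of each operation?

Soft heaps (Chazelle) allow up to an epsilon = 1/125 fraction of elements to have corrupted (raised) keys. Insert is O(log(1/epsilon)) = O(log 125) amortized -- the structure maintains heap-ordered binary trees of rank bounded by O(log(1/epsilon)). Meld concatenates root lists: O(1) amortized. Delete and findmin are O(1) amortized.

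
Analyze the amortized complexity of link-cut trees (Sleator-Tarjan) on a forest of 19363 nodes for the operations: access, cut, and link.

Link-cut trees represent the forest using splay trees over preferred paths. With potential Phi = sum over nodes of log(size of virtual subtree), each access on 19363 nodes is O(log 19363) = O(log n) amortized by the splay-tree access lemma. Cut and link are O(1) plus one access.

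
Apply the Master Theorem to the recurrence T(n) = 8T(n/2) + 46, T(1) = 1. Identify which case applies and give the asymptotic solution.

a=8, b=2, f(n)=46.
log_2(8) = 3 > 0.
Since f(n) = O(n^0) is polynomially smaller than n^3, Case 1 applies.
T(n) = Theta(n^3).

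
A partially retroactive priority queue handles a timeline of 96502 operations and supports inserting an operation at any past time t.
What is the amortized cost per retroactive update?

Partially retroactive priority queues (Demaine-Iacono-Langerman) allow updates at past times with queries only at the present. With a balanced BST over the m = 96502 timeline events tracking bridges, each retroactive insert or delete is O(log m) amortized.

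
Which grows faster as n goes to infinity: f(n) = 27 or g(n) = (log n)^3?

g(n) = (log n)^3 grows faster: any unbounded function dominates a constant.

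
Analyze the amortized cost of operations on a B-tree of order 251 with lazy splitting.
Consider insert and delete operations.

In a B-tree of order 251, a node splits when it has 251 keys. With lazy splitting, we use potential Phi = number of full nodes + number of near-empty nodes. Each split costs O(1) but reduces potential. Between splits, at least 125 insertions must occur in that node. Amortized structural cost is O(1) per operation, plus O(log_251 n) traversal.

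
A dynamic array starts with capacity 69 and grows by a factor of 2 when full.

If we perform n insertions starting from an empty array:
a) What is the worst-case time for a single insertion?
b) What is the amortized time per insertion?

(a) Worst-case single insertion: O(n) -- when the array is full at capacity c, the resize copies all c elements, and c can be Theta(n).
(b) Resizes happen at sizes 69, 138, 276, ... Total copy cost for n insertions: 69 + 138 + ... = O(n) (geometric series with ratio 1/2). Amortized cost per insertion: O(n)/n = O(1).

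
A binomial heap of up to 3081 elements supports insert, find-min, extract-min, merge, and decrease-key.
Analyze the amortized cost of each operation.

A binomial heap with n <= 3081 elements has at most floor(log_2 3081) + 1 = 12 trees. Using potential Phi = number of trees: Insert adds one tree, but cascading merges reduce count -- amortized O(1). Find-min reads the cached minimum pointer: O(1). Extract-min creates O(log n) new trees: O(log n). Merge combines tree lists: O(log n). Decrease-key sifts the element up its tree of height <= log n: O(log n).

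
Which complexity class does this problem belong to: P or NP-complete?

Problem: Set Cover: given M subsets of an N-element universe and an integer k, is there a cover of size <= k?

This problem is NP-complete: one of Karp's 21 NP-complete problems (with k part of the input).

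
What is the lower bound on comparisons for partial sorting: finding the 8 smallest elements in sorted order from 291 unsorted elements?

Finding 8 smallest of 291 in sorted order: Omega(291) to identify the 8 smallest, plus Omega(8 log 8) to sort them. Total: Omega(n + k log k).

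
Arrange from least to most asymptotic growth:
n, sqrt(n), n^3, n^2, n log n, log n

Ordered by growth rate: log n < sqrt(n) < n < n log n < n^2 < n^3.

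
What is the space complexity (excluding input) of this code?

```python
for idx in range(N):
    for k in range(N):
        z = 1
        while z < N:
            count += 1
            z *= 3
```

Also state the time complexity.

Space complexity: O(1).
Only a constant amount of auxiliary storage is used; nothing grows with n.
Time complexity: O(n^2 log n).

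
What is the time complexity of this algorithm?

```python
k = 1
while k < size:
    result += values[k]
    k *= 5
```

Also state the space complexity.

Time complexity: O(log n).
Space complexity: O(1).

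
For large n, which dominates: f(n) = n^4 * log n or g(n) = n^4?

f(n) = n^4 * log n grows faster: extra log n factor -> infinity.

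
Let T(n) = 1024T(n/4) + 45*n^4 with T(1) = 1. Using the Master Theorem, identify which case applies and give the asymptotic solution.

a=1024, b=4, f(n)=45*n^4.
log_4(1024) = 5 > 4.
Since f(n) = O(n^4) is polynomially smaller than n^5, Case 1 applies.
T(n) = Theta(n^5).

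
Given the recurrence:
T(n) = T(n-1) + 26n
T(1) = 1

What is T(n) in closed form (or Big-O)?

Unrolling: T(n) = 1 + 26*(2 + 3 + ... + n) = 1 + 26*(n(n+1)/2 - 1) = O(n^2).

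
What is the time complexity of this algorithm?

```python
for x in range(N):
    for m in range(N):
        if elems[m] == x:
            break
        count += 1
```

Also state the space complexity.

Time complexity: O(n^2).
Space complexity: O(1).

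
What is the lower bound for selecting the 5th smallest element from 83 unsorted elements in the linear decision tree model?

Selecting the 5th smallest of 83 elements requires Omega(n) comparisons. Every element must be compared at least once. The BFPRT algorithm achieves O(n), making this tight.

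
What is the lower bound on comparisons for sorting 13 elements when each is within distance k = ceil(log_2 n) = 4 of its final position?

Partition the 13 positions into floor(n/k) blocks of k = 4 consecutive positions; any permutation within a block keeps every element within k of its final position, so there are at least (k!)^(n/k) distinguishable inputs. Lower bound: log_2((k!)^(n/k)) = (n/k) * log_2(k!) = Theta(n log k); with k = ceil(log_2 n), this is Omega(n log log n).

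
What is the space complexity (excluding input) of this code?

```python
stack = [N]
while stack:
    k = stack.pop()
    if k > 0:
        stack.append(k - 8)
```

Space complexity: O(1).
Only a constant amount of auxiliary storage is used; nothing grows with n.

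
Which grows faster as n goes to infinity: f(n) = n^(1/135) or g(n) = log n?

f(n) = n^(1/135) grows faster: any positive power of n dominates log n.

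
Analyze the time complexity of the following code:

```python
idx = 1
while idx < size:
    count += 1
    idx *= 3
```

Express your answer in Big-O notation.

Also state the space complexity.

Time complexity: O(log n).
Space complexity: O(1).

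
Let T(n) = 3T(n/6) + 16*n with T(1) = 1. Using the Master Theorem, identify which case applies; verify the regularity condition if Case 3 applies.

a=3, b=6, f(n)=16*n.
log_6(3) = 0.6131 < 1.
f(n) = Omega(n^(0.6131+epsilon)) for some epsilon > 0, so Case 3 is the candidate.
Regularity: a*f(n/b) = 3*16*(n/6)^1 = (3/6)*16*n^1 <= c*f(n) with c = 3/6 < 1. Satisfied.
Case 3: T(n) = Theta(n).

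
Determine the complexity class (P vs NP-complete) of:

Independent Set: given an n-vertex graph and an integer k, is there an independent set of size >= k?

This problem is NP-complete: complement of Clique (with k part of the input).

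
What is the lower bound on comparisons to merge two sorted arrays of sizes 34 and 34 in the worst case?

Adversary: with |34 - 34| <= 1 the inputs can be fully interleaved so that every adjacent pair in the merged output comes from different arrays. Then each of the 67 adjacent pairs must be directly compared, or the algorithm cannot determine their relative order. Standard merge meets this bound.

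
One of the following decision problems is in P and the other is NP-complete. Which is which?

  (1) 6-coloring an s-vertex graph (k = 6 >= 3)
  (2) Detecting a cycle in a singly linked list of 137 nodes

(1) is NP-complete: graph k-coloring for k>=3 is NP-complete by reduction from 3-SAT.
(2) is P: Floyd's tortoise-and-hare runs in O(n) time, O(1) space.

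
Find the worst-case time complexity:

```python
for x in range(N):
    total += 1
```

Time complexity: O(n).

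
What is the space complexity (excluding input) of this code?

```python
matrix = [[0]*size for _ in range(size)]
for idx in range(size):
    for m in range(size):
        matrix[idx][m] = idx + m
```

Space complexity: O(n^2).
A 2D structure of size n x n is allocated.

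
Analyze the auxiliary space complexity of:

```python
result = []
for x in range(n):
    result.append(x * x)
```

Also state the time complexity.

Space complexity: O(n).
Auxiliary storage grows linearly with the input size n in the worst case.
Time complexity: O(n).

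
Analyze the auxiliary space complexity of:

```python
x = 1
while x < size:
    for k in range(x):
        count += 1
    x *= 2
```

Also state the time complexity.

Space complexity: O(1).
Only a constant amount of auxiliary storage is used; nothing grows with n.
Time complexity: O(n).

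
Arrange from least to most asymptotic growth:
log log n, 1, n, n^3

Ordered by growth rate: 1 < log log n < n < n^3.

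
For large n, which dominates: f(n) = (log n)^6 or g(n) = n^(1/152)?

g(n) = n^(1/152) grows faster: any positive power of n dominates any polylog.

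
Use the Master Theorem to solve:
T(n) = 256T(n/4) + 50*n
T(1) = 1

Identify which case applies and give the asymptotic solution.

a=256, b=4, f(n)=50*n.
log_4(256) = 4 > 1.
Since f(n) = O(n^1) is polynomially smaller than n^4, Case 1 applies.
T(n) = Theta(n^4).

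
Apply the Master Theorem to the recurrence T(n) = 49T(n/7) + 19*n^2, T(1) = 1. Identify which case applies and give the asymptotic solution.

a=49, b=7, f(n)=19*n^2.
log_7(49) = 2, so n^(log_b(a)) = n^2.
f(n) = Theta(n^2), so Case 2 applies.
T(n) = Theta(n^2 log n).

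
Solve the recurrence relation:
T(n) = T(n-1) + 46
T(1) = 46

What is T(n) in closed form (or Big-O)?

Unrolling: T(n) = T(n-1) + 46 = T(n-2) + 2*46 = ... = T(1) + (n-1)*46 = 46 + (n-1)*46 = 46n.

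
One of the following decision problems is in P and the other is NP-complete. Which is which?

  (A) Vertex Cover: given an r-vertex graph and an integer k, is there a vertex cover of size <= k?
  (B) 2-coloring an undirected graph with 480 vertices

(A) is NP-complete: one of Karp's 21 NP-complete problems (with k part of the input; for any fixed constant k it is in P).
(B) is P: 2-coloring is bipartiteness testing via BFS, O(V+E).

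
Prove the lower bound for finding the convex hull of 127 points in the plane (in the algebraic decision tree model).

Reduction from sorting: given 127 numbers x_1,...,x_{127}, map x_i to the point (x_i, x_i^2) on the parabola y = x^2. All points are on the convex hull, and walking the hull gives them in sorted x-order. Since sorting requires Omega(n log n), so does planar convex hull.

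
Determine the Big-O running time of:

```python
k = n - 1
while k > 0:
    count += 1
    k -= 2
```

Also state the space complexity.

Time complexity: O(n).
Space complexity: O(1).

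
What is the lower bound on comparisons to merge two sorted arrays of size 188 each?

To merge two sorted arrays of size 188, we need at least 375 comparisons in the worst case. An adversary can force every element to be compared.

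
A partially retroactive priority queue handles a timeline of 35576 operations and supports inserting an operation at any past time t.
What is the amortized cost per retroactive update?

Partially retroactive priority queues (Demaine-Iacono-Langerman) allow updates at past times with queries only at the present. With a balanced BST over the m = 35576 timeline events tracking bridges, each retroactive insert or delete is O(log m) amortized.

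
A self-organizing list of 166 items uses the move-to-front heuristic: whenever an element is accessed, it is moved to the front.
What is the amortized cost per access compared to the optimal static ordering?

With potential Phi = number of inversions between the MTF list and the optimal static list (at most C(166,2)), each access has amortized cost at most 2 * (cost under optimal static ordering). This is the move-to-front 2-competitiveness result.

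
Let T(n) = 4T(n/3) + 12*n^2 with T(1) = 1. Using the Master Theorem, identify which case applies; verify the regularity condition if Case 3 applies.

a=4, b=3, f(n)=12*n^2.
log_3(4) = 1.262 < 2.
f(n) = Omega(n^(1.262+epsilon)) for some epsilon > 0, so Case 3 is the candidate.
Regularity: a*f(n/b) = 4*12*(n/3)^2 = (4/9)*12*n^2 <= c*f(n) with c = 4/9 < 1. Satisfied.
Case 3: T(n) = Theta(n^2).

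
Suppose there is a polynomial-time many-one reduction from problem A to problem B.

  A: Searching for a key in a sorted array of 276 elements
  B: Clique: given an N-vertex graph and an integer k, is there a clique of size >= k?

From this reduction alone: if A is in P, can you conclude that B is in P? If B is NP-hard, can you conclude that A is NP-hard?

A poly-time reduction A <=_p B transfers tractability DOWN (B easy => A easy) and hardness UP (A hard => B hard), not the reverse.
From A in P, the reduction alone does NOT give B in P: any problem in P trivially reduces to SAT, yet SAT is not known to be in P.
From B NP-hard, the reduction alone does NOT give A NP-hard: again, easy problems reduce to hard ones.
(Here in fact A is P and B is NP-complete.)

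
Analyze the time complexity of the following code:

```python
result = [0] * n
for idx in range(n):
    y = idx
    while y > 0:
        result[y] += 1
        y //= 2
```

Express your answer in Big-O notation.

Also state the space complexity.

Time complexity: O(n log n).
Space complexity: O(n).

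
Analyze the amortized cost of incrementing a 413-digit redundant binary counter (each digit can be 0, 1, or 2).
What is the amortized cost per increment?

A redundant counter on 413 digits allows digit values 0, 1, 2. Increment adds 1 to the least significant digit and carries any 2 to a 0 plus +1 on the next digit. With potential Phi = (number of 2-digits), each increment does O(1) actual work plus a chain of carries, each of which decreases Phi by 1. Amortized O(1).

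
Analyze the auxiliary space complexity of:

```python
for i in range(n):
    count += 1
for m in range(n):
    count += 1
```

Space complexity: O(1).
Only a constant amount of auxiliary storage is used; nothing grows with n.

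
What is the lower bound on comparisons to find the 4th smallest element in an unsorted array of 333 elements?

Finding the 4th smallest of 333 elements requires Omega(n) comparisons. Every element must participate in at least one comparison; otherwise it could be the 4th smallest.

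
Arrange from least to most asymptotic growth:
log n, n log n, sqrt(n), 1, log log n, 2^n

Ordered by growth rate: 1 < log log n < log n < sqrt(n) < n log n < 2^n.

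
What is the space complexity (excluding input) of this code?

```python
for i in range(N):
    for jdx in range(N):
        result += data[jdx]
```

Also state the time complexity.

Space complexity: O(1).
Only a constant amount of auxiliary storage is used; nothing grows with n.
Time complexity: O(n^2).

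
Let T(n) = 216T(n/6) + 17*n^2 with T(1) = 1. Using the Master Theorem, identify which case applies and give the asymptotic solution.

a=216, b=6, f(n)=17*n^2.
log_6(216) = 3 > 2.
Since f(n) = O(n^2) is polynomially smaller than n^3, Case 1 applies.
T(n) = Theta(n^3).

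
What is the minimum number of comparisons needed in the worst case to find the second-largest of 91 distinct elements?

Lower bound: finding the max needs 91-1 comparisons. By the adversary weight-doubling argument, the max must personally win >= ceil(log_2(91)) = 7 comparisons; the 2nd-largest is among those 7 losers, needing 7-1 more comparisons. Total >= 91-1 + 7-1 = 96. A balanced knockout tournament achieves this.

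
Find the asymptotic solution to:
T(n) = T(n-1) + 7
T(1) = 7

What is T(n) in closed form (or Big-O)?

Unrolling: T(n) = T(n-1) + 7 = T(n-2) + 2*7 = ... = T(1) + (n-1)*7 = 7 + (n-1)*7 = 7n.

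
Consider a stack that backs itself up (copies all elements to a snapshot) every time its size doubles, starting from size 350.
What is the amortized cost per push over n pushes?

Backups occur at sizes 350, 700, 1400, ..., copying 350 + 700 + 1400 + ... <= 2n elements total (geometric series). Spread over n pushes, the amortized backup cost is O(1) per push.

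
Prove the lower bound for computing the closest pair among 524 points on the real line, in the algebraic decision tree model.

Reduction from element distinctness: given 524 reals, the closest-pair distance is 0 iff two are equal. Element distinctness has an Omega(n log n) lower bound in the algebraic decision tree model (Ben-Or). Therefore closest pair on a line also requires Omega(n log n). Sorting then a linear scan achieves this.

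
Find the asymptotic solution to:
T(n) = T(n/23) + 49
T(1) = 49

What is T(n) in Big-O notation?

Each step divides n by 23 and adds 49. After log_23(n) steps, T(n) = O(log n).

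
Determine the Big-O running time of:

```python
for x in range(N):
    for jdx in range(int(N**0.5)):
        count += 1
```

Time complexity: O(n * sqrt(n)).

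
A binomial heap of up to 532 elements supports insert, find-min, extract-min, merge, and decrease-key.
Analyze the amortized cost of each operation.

A binomial heap with n <= 532 elements has at most floor(log_2 532) + 1 = 10 trees. Using potential Phi = number of trees: Insert adds one tree, but cascading merges reduce count -- amortized O(1). Find-min reads the cached minimum pointer: O(1). Extract-min creates O(log n) new trees: O(log n). Merge combines tree lists: O(log n). Decrease-key sifts the element up its tree of height <= log n: O(log n).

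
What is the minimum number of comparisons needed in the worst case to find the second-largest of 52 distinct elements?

Lower bound: finding the max needs 52-1 comparisons. By the adversary weight-doubling argument, the max must personally win >= ceil(log_2(52)) = 6 comparisons; the 2nd-largest is among those 6 losers, needing 6-1 more comparisons. Total >= 52-1 + 6-1 = 56. A balanced knockout tournament achieves this.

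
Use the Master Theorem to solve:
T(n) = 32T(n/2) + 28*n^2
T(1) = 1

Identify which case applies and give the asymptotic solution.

a=32, b=2, f(n)=28*n^2.
log_2(32) = 5 > 2.
Since f(n) = O(n^2) is polynomially smaller than n^5, Case 1 applies.
T(n) = Theta(n^5).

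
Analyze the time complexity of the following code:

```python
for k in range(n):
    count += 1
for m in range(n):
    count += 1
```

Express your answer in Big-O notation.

Time complexity: O(n).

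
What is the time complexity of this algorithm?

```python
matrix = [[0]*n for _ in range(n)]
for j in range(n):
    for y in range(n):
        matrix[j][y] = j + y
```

Time complexity: O(n^2).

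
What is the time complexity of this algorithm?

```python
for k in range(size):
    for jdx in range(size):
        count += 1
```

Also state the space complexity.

Time complexity: O(n^2).
Space complexity: O(1).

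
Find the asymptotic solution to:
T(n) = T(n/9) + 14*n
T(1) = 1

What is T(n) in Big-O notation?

Geometric series: 14*n*(1 + 1/9 + 1/9^2 + ...) = O(n). T(n) = O(n).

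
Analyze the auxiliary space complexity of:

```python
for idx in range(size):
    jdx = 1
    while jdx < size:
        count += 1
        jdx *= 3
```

Space complexity: O(1).
Only a constant amount of auxiliary storage is used; nothing grows with n.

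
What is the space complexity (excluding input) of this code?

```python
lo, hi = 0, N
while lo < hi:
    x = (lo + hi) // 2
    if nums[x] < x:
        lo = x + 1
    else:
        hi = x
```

Space complexity: O(1).
Only a constant amount of auxiliary storage is used; nothing grows with n.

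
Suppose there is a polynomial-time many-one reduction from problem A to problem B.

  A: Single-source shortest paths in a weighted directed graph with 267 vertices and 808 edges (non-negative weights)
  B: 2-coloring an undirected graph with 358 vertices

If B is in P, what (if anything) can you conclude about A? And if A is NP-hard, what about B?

A poly-time reduction A <=_p B means any A-instance can be transformed to a B-instance in poly time.
If B is in P: compose the reduction with B's poly-time algorithm to solve A in poly time, so A is in P.
If A is NP-hard: every NP problem reduces to A, which reduces to B; composing reductions, every NP problem reduces to B, so B is NP-hard.
(Here in fact A is P and B is P.)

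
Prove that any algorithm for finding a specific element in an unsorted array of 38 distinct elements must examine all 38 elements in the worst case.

Adversary argument: if the algorithm examines fewer than 38 elements, the adversary places the target in an unexamined position. The algorithm cannot distinguish 'not present' from 'in unexamined position'.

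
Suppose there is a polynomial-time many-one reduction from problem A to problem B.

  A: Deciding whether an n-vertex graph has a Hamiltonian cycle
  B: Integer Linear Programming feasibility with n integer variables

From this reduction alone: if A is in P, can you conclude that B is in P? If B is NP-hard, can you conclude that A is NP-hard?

A poly-time reduction A <=_p B transfers tractability DOWN (B easy => A easy) and hardness UP (A hard => B hard), not the reverse.
From A in P, the reduction alone does NOT give B in P: any problem in P trivially reduces to SAT, yet SAT is not known to be in P.
From B NP-hard, the reduction alone does NOT give A NP-hard: again, easy problems reduce to hard ones.
(Here in fact A is NP-complete and B is NP-complete.)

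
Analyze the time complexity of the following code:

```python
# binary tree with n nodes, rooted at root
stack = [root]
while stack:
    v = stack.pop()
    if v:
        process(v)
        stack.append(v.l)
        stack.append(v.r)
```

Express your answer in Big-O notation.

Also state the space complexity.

Time complexity: O(n).
Space complexity: O(n).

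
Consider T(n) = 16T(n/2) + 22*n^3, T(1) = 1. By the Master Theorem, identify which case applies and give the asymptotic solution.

a=16, b=2, f(n)=22*n^3.
log_2(16) = 4 > 3.
Since f(n) = O(n^3) is polynomially smaller than n^4, Case 1 applies.
T(n) = Theta(n^4).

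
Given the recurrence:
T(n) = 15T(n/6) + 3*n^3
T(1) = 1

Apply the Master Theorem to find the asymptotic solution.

a=15, b=6, f(n)=3*n^3. log_6(15) = 1.511 < 3. Case 3: T(n) = O(n^3).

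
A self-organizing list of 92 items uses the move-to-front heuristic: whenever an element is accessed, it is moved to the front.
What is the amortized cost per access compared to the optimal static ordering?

With potential Phi = number of inversions between the MTF list and the optimal static list (at most C(92,2)), each access has amortized cost at most 2 * (cost under optimal static ordering). This is the move-to-front 2-competitiveness result.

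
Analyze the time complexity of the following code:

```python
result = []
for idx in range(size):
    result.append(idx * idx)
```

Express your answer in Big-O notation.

Time complexity: O(n).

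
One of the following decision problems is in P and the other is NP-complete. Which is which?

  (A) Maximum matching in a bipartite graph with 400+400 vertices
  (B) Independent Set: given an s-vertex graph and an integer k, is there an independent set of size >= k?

(A) is P: Hopcroft-Karp runs in O(E sqrt(V)).
(B) is NP-complete: complement of Clique (with k part of the input).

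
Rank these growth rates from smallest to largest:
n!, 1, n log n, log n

Ordered by growth rate: 1 < log n < n log n < n!.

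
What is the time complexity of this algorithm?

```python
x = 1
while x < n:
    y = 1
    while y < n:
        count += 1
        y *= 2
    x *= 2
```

Time complexity: O(log^2 n).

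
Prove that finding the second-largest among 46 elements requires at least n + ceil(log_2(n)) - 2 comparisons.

Lower bound (adversary): identifying the maximum requires 46-1 comparisons (each eliminates one candidate). Assign weight 1 to each element; on each comparison the adversary lets the heavier side win and gives it the loser's weight. The max ends with weight 46, but each comparison it wins at most doubles its weight, so the max must win >= ceil(log_2(46)) = 6 comparisons. The second-largest is one of those 6 direct losers to the max, and identifying which one is largest needs >= 6-1 further comparisons. Total >= 46-1 + 6-1 = 50.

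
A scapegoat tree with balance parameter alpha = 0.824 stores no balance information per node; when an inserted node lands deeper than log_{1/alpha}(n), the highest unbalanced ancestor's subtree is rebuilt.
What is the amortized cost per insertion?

Search/insert path is O(log n). A rebuild of a subtree of size s costs O(s), but with alpha = 0.824 at least Omega(s) insertions must have occurred in that subtree since its last rebuild. Charging O(1) of the rebuild to each such insertion gives O(log n) amortized.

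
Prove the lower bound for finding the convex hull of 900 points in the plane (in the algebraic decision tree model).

Reduction from sorting: given 900 numbers x_1,...,x_{900}, map x_i to the point (x_i, x_i^2) on the parabola y = x^2. All points are on the convex hull, and walking the hull gives them in sorted x-order. Since sorting requires Omega(n log n), so does planar convex hull.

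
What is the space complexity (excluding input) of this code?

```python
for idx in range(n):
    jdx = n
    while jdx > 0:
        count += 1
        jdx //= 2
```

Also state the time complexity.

Space complexity: O(1).
Only a constant amount of auxiliary storage is used; nothing grows with n.
Time complexity: O(n log n).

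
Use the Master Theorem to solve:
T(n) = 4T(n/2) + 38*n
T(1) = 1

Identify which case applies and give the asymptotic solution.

a=4, b=2, f(n)=38*n.
log_2(4) = 2 > 1.
Since f(n) = O(n^1) is polynomially smaller than n^2, Case 1 applies.
T(n) = Theta(n^2).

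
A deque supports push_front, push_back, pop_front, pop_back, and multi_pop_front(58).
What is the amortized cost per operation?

Assign 2 credits to each push operation. A pop uses 1 saved credit. multi_pop_front(58) uses up to 58 saved credits from previous pushes. Credits never go negative. Amortized cost is O(1).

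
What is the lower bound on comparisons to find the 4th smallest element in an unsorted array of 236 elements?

Finding the 4th smallest of 236 elements requires Omega(n) comparisons. Every element must participate in at least one comparison; otherwise it could be the 4th smallest.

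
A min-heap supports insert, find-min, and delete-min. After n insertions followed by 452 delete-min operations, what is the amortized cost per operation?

Insert takes O(log n) worst case. Delete-min takes O(log n). Over a sequence of n inserts and 452 delete-mins, total cost is O((n + 452) log n). Amortized per operation: O(log n).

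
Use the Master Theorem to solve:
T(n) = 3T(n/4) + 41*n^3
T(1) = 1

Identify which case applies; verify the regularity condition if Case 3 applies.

a=3, b=4, f(n)=41*n^3.
log_4(3) = 0.7925 < 3.
f(n) = Omega(n^(0.7925+epsilon)) for some epsilon > 0, so Case 3 is the candidate.
Regularity: a*f(n/b) = 3*41*(n/4)^3 = (3/64)*41*n^3 <= c*f(n) with c = 3/64 < 1. Satisfied.
Case 3: T(n) = Theta(n^3).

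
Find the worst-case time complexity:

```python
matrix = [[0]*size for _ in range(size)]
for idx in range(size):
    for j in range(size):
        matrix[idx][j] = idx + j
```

Time complexity: O(n^2).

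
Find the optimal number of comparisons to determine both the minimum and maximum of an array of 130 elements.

Naive approach: 258 comparisons (129 for max + 129 for min).
Optimal: Compare elements in pairs first (floor(n/2) = 65 comparisons), then find max among winners and min among losers (64 comparisons each).
Total: ceil(3n/2) - 2 = 193 comparisons. An adversary argument shows this is also a lower bound.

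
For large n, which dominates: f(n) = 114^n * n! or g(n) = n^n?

f(n) = 114^n * n! grows faster: by Stirling n! ~ sqrt(2 pi n)(n/e)^n, so 114^n n! / n^n ~ (114/e)^n sqrt(2 pi n) -> infinity since 114/e > 1.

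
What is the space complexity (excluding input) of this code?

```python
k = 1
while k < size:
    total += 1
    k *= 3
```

Space complexity: O(1).
Only a constant amount of auxiliary storage is used; nothing grows with n.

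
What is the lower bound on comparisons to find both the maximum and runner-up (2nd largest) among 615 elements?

Lower bound: finding the max needs 615-1 comparisons. By an adversary weight-doubling argument, the maximum element must personally win at least ceil(log_2(615)) = 10 comparisons in any correct algorithm. The 2nd largest is among those 10 direct losers, and distinguishing it requires 10-1 more comparisons. Total >= 615-1 + 10-1 = 623. A balanced tournament achieves this bound exactly.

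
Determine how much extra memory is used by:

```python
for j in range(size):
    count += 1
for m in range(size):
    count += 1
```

Space complexity: O(1).
Only a constant amount of auxiliary storage is used; nothing grows with n.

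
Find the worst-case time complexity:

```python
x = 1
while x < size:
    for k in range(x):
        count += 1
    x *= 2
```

Time complexity: O(n).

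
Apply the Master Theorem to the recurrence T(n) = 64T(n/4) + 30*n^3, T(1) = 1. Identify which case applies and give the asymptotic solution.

a=64, b=4, f(n)=30*n^3.
log_4(64) = 3, so n^(log_b(a)) = n^3.
f(n) = Theta(n^3), so Case 2 applies.
T(n) = Theta(n^3 log n).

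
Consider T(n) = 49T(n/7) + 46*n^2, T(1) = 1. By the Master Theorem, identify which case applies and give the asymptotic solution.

a=49, b=7, f(n)=46*n^2.
log_7(49) = 2, so n^(log_b(a)) = n^2.
f(n) = Theta(n^2), so Case 2 applies.
T(n) = Theta(n^2 log n).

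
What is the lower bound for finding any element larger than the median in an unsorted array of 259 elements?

To find an element larger than the median of 259 elements, we must see Omega(n) elements. Without seeing enough elements, an adversary can make any unseen element the median.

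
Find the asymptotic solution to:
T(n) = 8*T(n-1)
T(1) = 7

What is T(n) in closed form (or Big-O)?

Each step multiplies by 8. T(n) = T(1)*8^(n-1) = 7*8^(n-1).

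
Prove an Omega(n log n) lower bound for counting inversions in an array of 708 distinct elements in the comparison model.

Decision-tree argument: at any leaf, the comparisons made (with transitivity) must totally order all 708 elements -- otherwise some pair (i,j) is unordered, and an adversary can present two inputs agreeing on every comparison made but with that pair flipped, changing the inversion count by 1, so the leaf's output is wrong on one of them. Hence the tree has >= 708! leaves and height >= log_2(708!) = Omega(n log n). Modified merge sort achieves O(n log n).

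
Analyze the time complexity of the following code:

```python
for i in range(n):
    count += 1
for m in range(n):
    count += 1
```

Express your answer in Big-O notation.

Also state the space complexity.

Time complexity: O(n).
Space complexity: O(1).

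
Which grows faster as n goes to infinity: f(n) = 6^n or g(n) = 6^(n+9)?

f(n) = 6^n and g(n) = 6^(n+9) are Theta of each other: 6^(n+9) = 6^9 * 6^n = Theta(6^n).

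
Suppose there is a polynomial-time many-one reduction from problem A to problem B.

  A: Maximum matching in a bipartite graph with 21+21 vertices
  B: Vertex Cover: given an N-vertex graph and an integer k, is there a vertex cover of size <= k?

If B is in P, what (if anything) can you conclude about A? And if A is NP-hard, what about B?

A poly-time reduction A <=_p B means any A-instance can be transformed to a B-instance in poly time.
If B is in P: compose the reduction with B's poly-time algorithm to solve A in poly time, so A is in P.
If A is NP-hard: every NP problem reduces to A, which reduces to B; composing reductions, every NP problem reduces to B, so B is NP-hard.
(Here in fact A is P and B is NP-complete.)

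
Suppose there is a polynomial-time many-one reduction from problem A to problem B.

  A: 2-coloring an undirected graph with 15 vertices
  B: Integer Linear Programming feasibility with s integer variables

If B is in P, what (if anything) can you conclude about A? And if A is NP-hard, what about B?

A poly-time reduction A <=_p B means any A-instance can be transformed to a B-instance in poly time.
If B is in P: compose the reduction with B's poly-time algorithm to solve A in poly time, so A is in P.
If A is NP-hard: every NP problem reduces to A, which reduces to B; composing reductions, every NP problem reduces to B, so B is NP-hard.
(Here in fact A is P and B is NP-complete.)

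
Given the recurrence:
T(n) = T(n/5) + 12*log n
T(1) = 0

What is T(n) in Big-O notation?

Each of the log_5(n) levels adds O(log n). T(n) = O(log^2 n).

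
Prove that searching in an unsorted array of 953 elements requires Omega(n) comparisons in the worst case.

An adversary can always place the target in the last position checked. Until all 953 positions are examined, the target might be in any unchecked position. Therefore 953 comparisons are necessary.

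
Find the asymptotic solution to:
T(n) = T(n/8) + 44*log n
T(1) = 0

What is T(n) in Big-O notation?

Each of the log_8(n) levels adds O(log n). T(n) = O(log^2 n).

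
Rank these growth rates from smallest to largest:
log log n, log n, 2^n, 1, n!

Ordered by growth rate: 1 < log log n < log n < 2^n < n!.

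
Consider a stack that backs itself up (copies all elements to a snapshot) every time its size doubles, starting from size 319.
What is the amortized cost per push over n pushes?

Backups occur at sizes 319, 638, 1276, ..., copying 319 + 638 + 1276 + ... <= 2n elements total (geometric series). Spread over n pushes, the amortized backup cost is O(1) per push.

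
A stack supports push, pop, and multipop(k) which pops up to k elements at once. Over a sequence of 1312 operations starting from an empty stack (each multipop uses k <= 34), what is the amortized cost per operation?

Each element is pushed exactly once and popped at most once (whether by pop or as part of a multipop). So the total number of individual pops over the whole sequence is at most the number of pushes, which is at most 1312. Total work <= 2 * 1312, hence O(1) amortized per operation.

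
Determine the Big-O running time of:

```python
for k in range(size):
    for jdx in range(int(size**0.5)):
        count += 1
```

Time complexity: O(n * sqrt(n)).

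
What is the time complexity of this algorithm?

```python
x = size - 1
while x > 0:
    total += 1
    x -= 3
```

Time complexity: O(n).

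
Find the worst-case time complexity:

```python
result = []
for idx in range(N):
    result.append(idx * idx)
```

Time complexity: O(n).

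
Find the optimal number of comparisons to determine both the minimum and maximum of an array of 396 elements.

Naive approach: 790 comparisons (395 for max + 395 for min).
Optimal: Compare elements in pairs first (floor(n/2) = 198 comparisons), then find max among winners and min among losers (197 comparisons each).
Total: ceil(3n/2) - 2 = 592 comparisons. An adversary argument shows this is also a lower bound.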